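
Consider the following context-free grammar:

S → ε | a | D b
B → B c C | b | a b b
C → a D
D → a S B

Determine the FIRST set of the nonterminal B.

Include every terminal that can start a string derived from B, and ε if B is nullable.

We compute FIRST(B) using the standard algorithm.
FIRST(B) = {a, b}
FIRST(C) = {a}
FIRST(D) = {a}
FIRST(S) = {a, ε}
Therefore, FIRST(B) = {a, b}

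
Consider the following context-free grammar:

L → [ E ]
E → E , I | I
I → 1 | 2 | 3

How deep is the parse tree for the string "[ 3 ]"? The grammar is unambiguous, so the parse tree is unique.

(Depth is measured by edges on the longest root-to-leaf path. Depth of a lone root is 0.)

3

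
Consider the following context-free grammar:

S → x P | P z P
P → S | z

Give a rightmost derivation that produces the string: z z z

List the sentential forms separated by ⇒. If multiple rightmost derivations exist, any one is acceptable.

S ⇒ P z P ⇒ P z z ⇒ z z z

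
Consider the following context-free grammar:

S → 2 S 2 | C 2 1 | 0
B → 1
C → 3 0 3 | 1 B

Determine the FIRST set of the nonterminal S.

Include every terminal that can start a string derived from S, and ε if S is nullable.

We compute FIRST(S) using the standard algorithm.
FIRST(B) = {1}
FIRST(C) = {1, 3}
FIRST(S) = {0, 1, 2, 3}
Therefore, FIRST(S) = {0, 1, 2, 3}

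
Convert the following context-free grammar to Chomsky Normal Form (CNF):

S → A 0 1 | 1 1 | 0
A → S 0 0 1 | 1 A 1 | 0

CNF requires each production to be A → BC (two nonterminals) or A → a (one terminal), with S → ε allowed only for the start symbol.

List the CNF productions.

T0 → 0; T1 → 1; S → 0; A → 0; S → A X0; X0 → T0 T1; S → T1 T1; A → S X1; X1 → T0 X2; X2 → T0 T1; A → T1 X3; X3 → A T1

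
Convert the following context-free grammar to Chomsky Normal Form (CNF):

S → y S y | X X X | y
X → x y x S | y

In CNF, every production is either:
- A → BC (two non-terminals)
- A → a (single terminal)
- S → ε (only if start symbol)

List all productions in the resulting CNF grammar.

TY → y; S → y; TX → x; X → y; S → TY X0; X0 → S TY; S → X X1; X1 → X X; X → TX X2; X2 → TY X3; X3 → TX S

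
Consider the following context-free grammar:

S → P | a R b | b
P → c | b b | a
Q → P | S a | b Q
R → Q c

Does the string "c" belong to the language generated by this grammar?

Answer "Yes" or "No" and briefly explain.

Yes - a valid derivation exists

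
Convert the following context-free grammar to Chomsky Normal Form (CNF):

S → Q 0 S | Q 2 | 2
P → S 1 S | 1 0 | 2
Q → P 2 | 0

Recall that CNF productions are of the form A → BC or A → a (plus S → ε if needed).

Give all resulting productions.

T0 → 0; T2 → 2; S → 2; T1 → 1; P → 2; Q → 0; S → Q X0; X0 → T0 S; S → Q T2; P → S X1; X1 → T1 S; P → T1 T0; Q → P T2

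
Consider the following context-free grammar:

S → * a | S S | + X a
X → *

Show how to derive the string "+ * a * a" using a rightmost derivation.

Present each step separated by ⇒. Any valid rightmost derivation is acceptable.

S ⇒ S S ⇒ S * a ⇒ + X a * a ⇒ + * a * a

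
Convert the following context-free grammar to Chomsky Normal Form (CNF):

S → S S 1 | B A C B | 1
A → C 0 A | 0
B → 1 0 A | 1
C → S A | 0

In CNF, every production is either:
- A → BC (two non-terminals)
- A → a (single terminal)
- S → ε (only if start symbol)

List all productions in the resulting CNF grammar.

T1 → 1; S → 1; T0 → 0; A → 0; B → 1; C → 0; S → S X0; X0 → S T1; S → B X1; X1 → A X2; X2 → C B; A → C X3; X3 → T0 A; B → T1 X4; X4 → T0 A; C → S A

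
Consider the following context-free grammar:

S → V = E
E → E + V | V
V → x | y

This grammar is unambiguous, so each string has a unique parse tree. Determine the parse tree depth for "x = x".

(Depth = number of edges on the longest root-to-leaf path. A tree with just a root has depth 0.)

3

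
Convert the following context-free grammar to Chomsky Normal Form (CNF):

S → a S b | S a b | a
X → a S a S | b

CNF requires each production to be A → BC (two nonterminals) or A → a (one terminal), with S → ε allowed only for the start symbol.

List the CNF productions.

TA → a; TB → b; S → a; X → b; S → TA X0; X0 → S TB; S → S X1; X1 → TA TB; X → TA X2; X2 → S X3; X3 → TA S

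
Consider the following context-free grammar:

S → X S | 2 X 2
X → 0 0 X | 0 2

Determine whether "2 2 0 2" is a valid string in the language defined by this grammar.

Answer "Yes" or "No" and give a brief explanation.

No - no valid derivation exists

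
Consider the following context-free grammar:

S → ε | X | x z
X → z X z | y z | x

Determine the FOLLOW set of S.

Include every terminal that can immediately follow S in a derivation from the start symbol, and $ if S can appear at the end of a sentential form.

We compute FOLLOW(S) using the standard algorithm.
FOLLOW(S) starts with {$}.
FIRST(S) = {x, y, z, ε}
FIRST(X) = {x, y, z}
FOLLOW(S) = {$}
FOLLOW(X) = {$, z}
Therefore, FOLLOW(S) = {$}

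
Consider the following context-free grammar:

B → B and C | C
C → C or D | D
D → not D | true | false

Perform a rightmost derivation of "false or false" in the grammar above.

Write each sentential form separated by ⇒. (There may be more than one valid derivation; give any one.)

B ⇒ C ⇒ C or D ⇒ C or false ⇒ D or false ⇒ false or false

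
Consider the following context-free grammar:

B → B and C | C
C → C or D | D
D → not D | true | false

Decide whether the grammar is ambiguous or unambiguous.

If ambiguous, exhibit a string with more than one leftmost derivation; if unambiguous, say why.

Unambiguous - every string in the language has a unique leftmost derivation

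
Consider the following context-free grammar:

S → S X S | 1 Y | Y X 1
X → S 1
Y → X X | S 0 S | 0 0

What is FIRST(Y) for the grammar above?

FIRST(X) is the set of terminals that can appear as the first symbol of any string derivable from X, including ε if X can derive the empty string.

We compute FIRST(Y) using the standard algorithm.
FIRST(S) = {0, 1}
FIRST(X) = {0, 1}
FIRST(Y) = {0, 1}
Therefore, FIRST(Y) = {0, 1}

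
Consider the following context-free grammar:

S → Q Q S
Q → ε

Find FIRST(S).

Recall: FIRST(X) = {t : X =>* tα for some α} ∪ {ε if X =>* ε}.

We compute FIRST(S) using the standard algorithm.
FIRST(Q) = {ε}
FIRST(S) = {}
Therefore, FIRST(S) = {}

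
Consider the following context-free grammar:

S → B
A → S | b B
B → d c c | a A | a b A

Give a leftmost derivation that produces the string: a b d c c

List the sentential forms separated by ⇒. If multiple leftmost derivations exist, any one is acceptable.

S ⇒ B ⇒ a A ⇒ a b B ⇒ a b d c c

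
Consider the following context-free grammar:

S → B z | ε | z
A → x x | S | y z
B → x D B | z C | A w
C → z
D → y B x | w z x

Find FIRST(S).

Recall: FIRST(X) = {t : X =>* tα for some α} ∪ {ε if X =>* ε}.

We compute FIRST(S) using the standard algorithm.
FIRST(A) = {w, x, y, z, ε}
FIRST(B) = {w, x, y, z}
FIRST(C) = {z}
FIRST(D) = {w, y}
FIRST(S) = {w, x, y, z, ε}
Therefore, FIRST(S) = {w, x, y, z, ε}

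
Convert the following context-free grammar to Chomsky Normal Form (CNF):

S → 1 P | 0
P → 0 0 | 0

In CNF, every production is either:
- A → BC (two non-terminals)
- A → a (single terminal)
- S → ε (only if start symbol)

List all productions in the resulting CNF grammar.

T1 → 1; S → 0; T0 → 0; P → 0; S → T1 P; P → T0 T0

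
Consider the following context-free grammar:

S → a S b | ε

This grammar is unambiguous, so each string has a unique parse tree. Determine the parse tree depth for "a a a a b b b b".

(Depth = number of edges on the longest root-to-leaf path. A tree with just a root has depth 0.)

5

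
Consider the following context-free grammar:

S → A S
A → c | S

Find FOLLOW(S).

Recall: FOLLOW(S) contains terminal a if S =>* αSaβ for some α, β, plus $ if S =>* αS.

We compute FOLLOW(S) using the standard algorithm.
FOLLOW(S) starts with {$}.
FIRST(A) = {c}
FIRST(S) = {c}
FOLLOW(A) = {c}
FOLLOW(S) = {$, c}
Therefore, FOLLOW(S) = {$, c}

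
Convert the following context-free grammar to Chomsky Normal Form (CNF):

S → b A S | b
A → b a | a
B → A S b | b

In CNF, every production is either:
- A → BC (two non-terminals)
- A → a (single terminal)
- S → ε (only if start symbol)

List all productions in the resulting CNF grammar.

TB → b; S → b; TA → a; A → a; B → b; S → TB X0; X0 → A S; A → TB TA; B → A X1; X1 → S TB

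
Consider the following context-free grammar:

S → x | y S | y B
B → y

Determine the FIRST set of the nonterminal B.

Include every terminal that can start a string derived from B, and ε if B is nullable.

We compute FIRST(B) using the standard algorithm.
FIRST(B) = {y}
FIRST(S) = {x, y}
Therefore, FIRST(B) = {y}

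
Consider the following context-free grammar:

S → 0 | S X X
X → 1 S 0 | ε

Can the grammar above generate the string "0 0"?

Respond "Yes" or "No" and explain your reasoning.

No - no valid derivation exists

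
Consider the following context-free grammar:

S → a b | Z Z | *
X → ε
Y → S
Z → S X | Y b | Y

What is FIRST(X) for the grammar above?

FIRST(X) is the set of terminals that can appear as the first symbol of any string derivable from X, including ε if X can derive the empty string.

We compute FIRST(X) using the standard algorithm.
FIRST(S) = {*, a}
FIRST(X) = {ε}
FIRST(Y) = {*, a}
FIRST(Z) = {*, a}
Therefore, FIRST(X) = {ε}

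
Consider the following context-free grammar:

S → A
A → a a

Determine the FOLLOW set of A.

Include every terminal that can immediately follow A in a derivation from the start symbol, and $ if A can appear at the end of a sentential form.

We compute FOLLOW(A) using the standard algorithm.
FOLLOW(S) starts with {$}.
FIRST(A) = {a}
FIRST(S) = {a}
FOLLOW(A) = {$}
FOLLOW(S) = {$}
Therefore, FOLLOW(A) = {$}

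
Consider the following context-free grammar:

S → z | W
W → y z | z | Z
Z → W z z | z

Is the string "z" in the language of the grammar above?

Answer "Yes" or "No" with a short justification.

Yes - a valid derivation exists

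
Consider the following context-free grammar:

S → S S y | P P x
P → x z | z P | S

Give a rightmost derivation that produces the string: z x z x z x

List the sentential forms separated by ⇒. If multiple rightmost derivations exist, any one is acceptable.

S ⇒ P P x ⇒ P x z x ⇒ z P x z x ⇒ z x z x z x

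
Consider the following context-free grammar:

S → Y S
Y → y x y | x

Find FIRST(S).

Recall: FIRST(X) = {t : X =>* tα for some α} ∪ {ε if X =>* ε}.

We compute FIRST(S) using the standard algorithm.
FIRST(S) = {x, y}
FIRST(Y) = {x, y}
Therefore, FIRST(S) = {x, y}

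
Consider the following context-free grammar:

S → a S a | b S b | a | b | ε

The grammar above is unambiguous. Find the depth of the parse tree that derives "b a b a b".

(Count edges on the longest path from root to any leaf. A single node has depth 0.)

3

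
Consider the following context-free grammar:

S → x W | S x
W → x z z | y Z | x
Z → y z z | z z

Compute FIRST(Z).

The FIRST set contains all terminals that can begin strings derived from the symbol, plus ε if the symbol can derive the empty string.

We compute FIRST(Z) using the standard algorithm.
FIRST(S) = {x}
FIRST(W) = {x, y}
FIRST(Z) = {y, z}
Therefore, FIRST(Z) = {y, z}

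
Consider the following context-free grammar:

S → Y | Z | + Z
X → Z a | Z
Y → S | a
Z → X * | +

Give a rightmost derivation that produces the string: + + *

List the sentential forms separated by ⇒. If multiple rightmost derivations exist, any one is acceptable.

S ⇒ + Z ⇒ + X * ⇒ + Z * ⇒ + + *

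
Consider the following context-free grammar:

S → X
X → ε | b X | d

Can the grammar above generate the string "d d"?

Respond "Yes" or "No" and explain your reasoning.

No - no valid derivation exists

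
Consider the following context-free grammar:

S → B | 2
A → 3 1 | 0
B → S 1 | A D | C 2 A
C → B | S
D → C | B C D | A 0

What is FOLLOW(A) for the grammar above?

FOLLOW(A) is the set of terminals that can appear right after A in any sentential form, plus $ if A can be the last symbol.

We compute FOLLOW(A) using the standard algorithm.
FOLLOW(S) starts with {$}.
FIRST(A) = {0, 3}
FIRST(B) = {0, 2, 3}
FIRST(C) = {0, 2, 3}
FIRST(D) = {0, 2, 3}
FIRST(S) = {0, 2, 3}
FOLLOW(A) = {$, 0, 1, 2, 3}
FOLLOW(B) = {$, 0, 1, 2, 3}
FOLLOW(C) = {$, 0, 1, 2, 3}
FOLLOW(D) = {$, 0, 1, 2, 3}
FOLLOW(S) = {$, 0, 1, 2, 3}
Therefore, FOLLOW(A) = {$, 0, 1, 2, 3}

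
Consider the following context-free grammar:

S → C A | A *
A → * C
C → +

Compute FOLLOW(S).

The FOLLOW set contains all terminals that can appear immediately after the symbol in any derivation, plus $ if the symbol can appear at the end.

We compute FOLLOW(S) using the standard algorithm.
FOLLOW(S) starts with {$}.
FIRST(A) = {*}
FIRST(C) = {+}
FIRST(S) = {*, +}
FOLLOW(A) = {$, *}
FOLLOW(C) = {$, *}
FOLLOW(S) = {$}
Therefore, FOLLOW(S) = {$}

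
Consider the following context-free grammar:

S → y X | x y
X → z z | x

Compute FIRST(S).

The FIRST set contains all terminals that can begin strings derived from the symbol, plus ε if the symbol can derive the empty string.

We compute FIRST(S) using the standard algorithm.
FIRST(S) = {x, y}
FIRST(X) = {x, z}
Therefore, FIRST(S) = {x, y}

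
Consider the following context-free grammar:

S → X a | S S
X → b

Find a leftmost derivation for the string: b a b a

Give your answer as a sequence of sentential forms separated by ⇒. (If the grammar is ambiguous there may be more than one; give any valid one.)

S ⇒ S S ⇒ X a S ⇒ b a S ⇒ b a X a ⇒ b a b a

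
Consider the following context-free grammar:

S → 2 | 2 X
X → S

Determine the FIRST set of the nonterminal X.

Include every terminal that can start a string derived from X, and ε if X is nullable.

We compute FIRST(X) using the standard algorithm.
FIRST(S) = {2}
FIRST(X) = {2}
Therefore, FIRST(X) = {2}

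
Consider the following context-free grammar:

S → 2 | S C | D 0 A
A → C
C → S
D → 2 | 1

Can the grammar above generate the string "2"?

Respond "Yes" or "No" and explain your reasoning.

Yes - a valid derivation exists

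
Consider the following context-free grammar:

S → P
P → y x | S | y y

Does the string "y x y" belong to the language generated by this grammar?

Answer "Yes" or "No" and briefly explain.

No - no valid derivation exists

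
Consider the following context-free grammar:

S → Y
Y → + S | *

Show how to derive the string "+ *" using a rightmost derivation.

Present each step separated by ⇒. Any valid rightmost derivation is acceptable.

S ⇒ Y ⇒ + S ⇒ + Y ⇒ + *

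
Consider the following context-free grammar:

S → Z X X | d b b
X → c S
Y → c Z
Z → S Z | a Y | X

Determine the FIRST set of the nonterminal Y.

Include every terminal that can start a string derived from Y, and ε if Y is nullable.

We compute FIRST(Y) using the standard algorithm.
FIRST(S) = {a, c, d}
FIRST(X) = {c}
FIRST(Y) = {c}
FIRST(Z) = {a, c, d}
Therefore, FIRST(Y) = {c}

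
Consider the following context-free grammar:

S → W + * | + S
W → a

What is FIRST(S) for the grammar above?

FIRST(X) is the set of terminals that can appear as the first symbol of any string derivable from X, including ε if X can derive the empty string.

We compute FIRST(S) using the standard algorithm.
FIRST(S) = {+, a}
FIRST(W) = {a}
Therefore, FIRST(S) = {+, a}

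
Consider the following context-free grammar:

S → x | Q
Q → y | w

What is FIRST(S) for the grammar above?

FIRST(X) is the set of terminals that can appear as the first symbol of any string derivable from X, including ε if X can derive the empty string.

We compute FIRST(S) using the standard algorithm.
FIRST(Q) = {w, y}
FIRST(S) = {w, x, y}
Therefore, FIRST(S) = {w, x, y}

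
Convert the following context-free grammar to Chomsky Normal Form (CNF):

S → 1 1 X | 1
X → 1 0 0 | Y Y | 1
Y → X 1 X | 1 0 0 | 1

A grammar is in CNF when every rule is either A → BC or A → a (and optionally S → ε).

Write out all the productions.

T1 → 1; S → 1; T0 → 0; X → 1; Y → 1; S → T1 X0; X0 → T1 X; X → T1 X1; X1 → T0 T0; X → Y Y; Y → X X2; X2 → T1 X; Y → T1 X3; X3 → T0 T0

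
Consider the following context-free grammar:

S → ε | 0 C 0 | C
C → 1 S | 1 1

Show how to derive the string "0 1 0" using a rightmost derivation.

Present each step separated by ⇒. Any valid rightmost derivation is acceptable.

S ⇒ 0 C 0 ⇒ 0 1 S 0 ⇒ 0 1 0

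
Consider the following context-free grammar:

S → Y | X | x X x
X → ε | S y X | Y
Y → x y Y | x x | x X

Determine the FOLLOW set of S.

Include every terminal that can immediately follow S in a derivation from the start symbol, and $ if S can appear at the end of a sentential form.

We compute FOLLOW(S) using the standard algorithm.
FOLLOW(S) starts with {$}.
FIRST(S) = {x, y, ε}
FIRST(X) = {x, y, ε}
FIRST(Y) = {x}
FOLLOW(S) = {$, y}
FOLLOW(X) = {$, x, y}
FOLLOW(Y) = {$, x, y}
Therefore, FOLLOW(S) = {$, y}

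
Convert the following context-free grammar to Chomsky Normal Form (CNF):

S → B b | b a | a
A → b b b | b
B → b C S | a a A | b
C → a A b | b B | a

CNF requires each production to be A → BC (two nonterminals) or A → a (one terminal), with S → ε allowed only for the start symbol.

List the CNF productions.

TB → b; TA → a; S → a; A → b; B → b; C → a; S → B TB; S → TB TA; A → TB X0; X0 → TB TB; B → TB X1; X1 → C S; B → TA X2; X2 → TA A; C → TA X3; X3 → A TB; C → TB B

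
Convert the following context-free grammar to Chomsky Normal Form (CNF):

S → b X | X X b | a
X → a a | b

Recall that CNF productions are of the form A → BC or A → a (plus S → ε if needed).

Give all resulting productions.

TB → b; S → a; TA → a; X → b; S → TB X; S → X X0; X0 → X TB; X → TA TA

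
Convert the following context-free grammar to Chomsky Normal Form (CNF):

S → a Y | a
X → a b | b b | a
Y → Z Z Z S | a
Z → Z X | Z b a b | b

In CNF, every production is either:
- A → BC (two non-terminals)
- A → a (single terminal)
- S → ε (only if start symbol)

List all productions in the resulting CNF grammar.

TA → a; S → a; TB → b; X → a; Y → a; Z → b; S → TA Y; X → TA TB; X → TB TB; Y → Z X0; X0 → Z X1; X1 → Z S; Z → Z X; Z → Z X2; X2 → TB X3; X3 → TA TB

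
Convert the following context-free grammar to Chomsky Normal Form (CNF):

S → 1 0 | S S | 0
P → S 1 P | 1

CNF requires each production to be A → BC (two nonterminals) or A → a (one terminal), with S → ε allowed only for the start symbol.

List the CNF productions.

T1 → 1; T0 → 0; S → 0; P → 1; S → T1 T0; S → S S; P → S X0; X0 → T1 P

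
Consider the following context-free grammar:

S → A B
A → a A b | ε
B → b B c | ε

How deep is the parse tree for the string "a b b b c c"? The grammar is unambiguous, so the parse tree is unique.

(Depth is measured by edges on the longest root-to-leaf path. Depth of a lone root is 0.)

4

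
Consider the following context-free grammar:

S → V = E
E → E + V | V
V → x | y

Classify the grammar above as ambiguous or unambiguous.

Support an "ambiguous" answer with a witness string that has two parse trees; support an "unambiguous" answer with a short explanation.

Unambiguous - every string in the language has a unique parse tree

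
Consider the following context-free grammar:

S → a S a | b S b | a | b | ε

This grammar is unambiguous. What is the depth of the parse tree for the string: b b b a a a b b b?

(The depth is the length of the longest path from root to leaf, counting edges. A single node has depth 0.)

5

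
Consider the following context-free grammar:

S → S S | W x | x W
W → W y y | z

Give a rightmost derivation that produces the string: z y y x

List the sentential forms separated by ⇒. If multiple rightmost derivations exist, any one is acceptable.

S ⇒ W x ⇒ W y y x ⇒ z y y x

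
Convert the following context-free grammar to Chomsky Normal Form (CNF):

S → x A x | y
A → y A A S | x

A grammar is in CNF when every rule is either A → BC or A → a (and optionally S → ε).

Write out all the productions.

TX → x; S → y; TY → y; A → x; S → TX X0; X0 → A TX; A → TY X1; X1 → A X2; X2 → A S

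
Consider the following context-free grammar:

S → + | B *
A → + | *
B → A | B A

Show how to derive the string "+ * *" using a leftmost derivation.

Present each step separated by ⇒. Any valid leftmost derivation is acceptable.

S ⇒ B * ⇒ B A * ⇒ A A * ⇒ + A * ⇒ + * *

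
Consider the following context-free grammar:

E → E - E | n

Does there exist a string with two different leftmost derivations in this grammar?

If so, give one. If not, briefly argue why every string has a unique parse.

Yes - the string 'n - n - n - n' has two distinct leftmost derivations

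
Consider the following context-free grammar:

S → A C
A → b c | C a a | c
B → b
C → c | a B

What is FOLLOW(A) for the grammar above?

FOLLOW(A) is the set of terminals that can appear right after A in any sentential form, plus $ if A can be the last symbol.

We compute FOLLOW(A) using the standard algorithm.
FOLLOW(S) starts with {$}.
FIRST(A) = {a, b, c}
FIRST(B) = {b}
FIRST(C) = {a, c}
FIRST(S) = {a, b, c}
FOLLOW(A) = {a, c}
FOLLOW(B) = {$, a}
FOLLOW(C) = {$, a}
FOLLOW(S) = {$}
Therefore, FOLLOW(A) = {a, c}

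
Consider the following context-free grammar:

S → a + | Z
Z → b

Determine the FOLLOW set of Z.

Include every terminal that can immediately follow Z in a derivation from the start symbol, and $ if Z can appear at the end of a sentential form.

We compute FOLLOW(Z) using the standard algorithm.
FOLLOW(S) starts with {$}.
FIRST(S) = {a, b}
FIRST(Z) = {b}
FOLLOW(S) = {$}
FOLLOW(Z) = {$}
Therefore, FOLLOW(Z) = {$}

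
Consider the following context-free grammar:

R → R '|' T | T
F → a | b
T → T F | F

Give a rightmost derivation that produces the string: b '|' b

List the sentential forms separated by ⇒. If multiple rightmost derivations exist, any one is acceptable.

R ⇒ R '|' T ⇒ R '|' F ⇒ R '|' b ⇒ T '|' b ⇒ F '|' b ⇒ b '|' b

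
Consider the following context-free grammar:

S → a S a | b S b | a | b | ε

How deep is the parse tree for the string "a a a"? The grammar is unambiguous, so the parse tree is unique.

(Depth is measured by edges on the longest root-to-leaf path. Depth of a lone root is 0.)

2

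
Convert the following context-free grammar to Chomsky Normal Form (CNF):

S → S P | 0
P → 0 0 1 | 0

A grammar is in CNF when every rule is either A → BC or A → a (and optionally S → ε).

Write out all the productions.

S → 0; T0 → 0; T1 → 1; P → 0; S → S P; P → T0 X0; X0 → T0 T1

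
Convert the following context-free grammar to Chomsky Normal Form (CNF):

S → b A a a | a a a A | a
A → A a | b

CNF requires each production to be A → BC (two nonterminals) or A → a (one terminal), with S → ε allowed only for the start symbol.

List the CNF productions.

TB → b; TA → a; S → a; A → b; S → TB X0; X0 → A X1; X1 → TA TA; S → TA X2; X2 → TA X3; X3 → TA A; A → A TA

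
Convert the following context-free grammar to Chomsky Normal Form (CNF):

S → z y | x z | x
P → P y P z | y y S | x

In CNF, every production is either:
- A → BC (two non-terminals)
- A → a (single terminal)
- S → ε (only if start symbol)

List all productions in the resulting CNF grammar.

TZ → z; TY → y; TX → x; S → x; P → x; S → TZ TY; S → TX TZ; P → P X0; X0 → TY X1; X1 → P TZ; P → TY X2; X2 → TY S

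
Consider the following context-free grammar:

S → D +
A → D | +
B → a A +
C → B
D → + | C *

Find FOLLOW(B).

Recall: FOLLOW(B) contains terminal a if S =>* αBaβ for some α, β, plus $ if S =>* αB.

We compute FOLLOW(B) using the standard algorithm.
FOLLOW(S) starts with {$}.
FIRST(A) = {+, a}
FIRST(B) = {a}
FIRST(C) = {a}
FIRST(D) = {+, a}
FIRST(S) = {+, a}
FOLLOW(A) = {+}
FOLLOW(B) = {*}
FOLLOW(C) = {*}
FOLLOW(D) = {+}
FOLLOW(S) = {$}
Therefore, FOLLOW(B) = {*}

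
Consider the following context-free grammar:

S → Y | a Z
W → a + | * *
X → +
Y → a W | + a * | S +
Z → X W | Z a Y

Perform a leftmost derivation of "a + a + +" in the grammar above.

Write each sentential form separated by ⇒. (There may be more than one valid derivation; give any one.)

S ⇒ Y ⇒ S + ⇒ a Z + ⇒ a X W + ⇒ a + W + ⇒ a + a + +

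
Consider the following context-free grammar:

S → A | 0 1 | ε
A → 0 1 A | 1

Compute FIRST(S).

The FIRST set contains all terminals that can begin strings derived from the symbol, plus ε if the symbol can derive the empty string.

We compute FIRST(S) using the standard algorithm.
FIRST(A) = {0, 1}
FIRST(S) = {0, 1, ε}
Therefore, FIRST(S) = {0, 1, ε}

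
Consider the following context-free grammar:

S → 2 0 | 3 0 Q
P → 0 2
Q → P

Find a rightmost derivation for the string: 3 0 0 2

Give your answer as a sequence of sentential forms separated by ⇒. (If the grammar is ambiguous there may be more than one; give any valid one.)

S ⇒ 3 0 Q ⇒ 3 0 P ⇒ 3 0 0 2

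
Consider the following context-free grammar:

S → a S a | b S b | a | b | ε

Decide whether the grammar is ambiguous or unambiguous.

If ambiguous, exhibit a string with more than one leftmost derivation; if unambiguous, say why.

Unambiguous - every string in the language has a unique leftmost derivation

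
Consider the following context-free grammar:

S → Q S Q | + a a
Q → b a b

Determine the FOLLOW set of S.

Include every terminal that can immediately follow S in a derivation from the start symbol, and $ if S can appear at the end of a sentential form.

We compute FOLLOW(S) using the standard algorithm.
FOLLOW(S) starts with {$}.
FIRST(Q) = {b}
FIRST(S) = {+, b}
FOLLOW(Q) = {$, +, b}
FOLLOW(S) = {$, b}
Therefore, FOLLOW(S) = {$, b}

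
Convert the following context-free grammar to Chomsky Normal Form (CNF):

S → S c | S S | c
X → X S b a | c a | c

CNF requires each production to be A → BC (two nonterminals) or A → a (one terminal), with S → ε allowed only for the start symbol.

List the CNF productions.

TC → c; S → c; TB → b; TA → a; X → c; S → S TC; S → S S; X → X X0; X0 → S X1; X1 → TB TA; X → TC TA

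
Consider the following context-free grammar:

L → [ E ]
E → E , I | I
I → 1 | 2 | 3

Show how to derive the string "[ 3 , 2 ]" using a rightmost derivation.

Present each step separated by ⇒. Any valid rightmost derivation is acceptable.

L ⇒ [ E ] ⇒ [ E , I ] ⇒ [ E , 2 ] ⇒ [ I , 2 ] ⇒ [ 3 , 2 ]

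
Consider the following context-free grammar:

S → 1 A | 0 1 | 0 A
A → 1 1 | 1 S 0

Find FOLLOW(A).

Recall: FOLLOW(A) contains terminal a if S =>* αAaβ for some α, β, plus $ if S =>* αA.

We compute FOLLOW(A) using the standard algorithm.
FOLLOW(S) starts with {$}.
FIRST(A) = {1}
FIRST(S) = {0, 1}
FOLLOW(A) = {$, 0}
FOLLOW(S) = {$, 0}
Therefore, FOLLOW(A) = {$, 0}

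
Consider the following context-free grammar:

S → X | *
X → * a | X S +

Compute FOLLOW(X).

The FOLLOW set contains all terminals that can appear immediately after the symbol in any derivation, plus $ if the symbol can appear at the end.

We compute FOLLOW(X) using the standard algorithm.
FOLLOW(S) starts with {$}.
FIRST(S) = {*}
FIRST(X) = {*}
FOLLOW(S) = {$, +}
FOLLOW(X) = {$, *, +}
Therefore, FOLLOW(X) = {$, *, +}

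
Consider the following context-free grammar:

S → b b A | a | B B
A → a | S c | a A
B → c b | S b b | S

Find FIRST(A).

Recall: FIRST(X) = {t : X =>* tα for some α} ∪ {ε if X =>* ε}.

We compute FIRST(A) using the standard algorithm.
FIRST(A) = {a, b, c}
FIRST(B) = {a, b, c}
FIRST(S) = {a, b, c}
Therefore, FIRST(A) = {a, b, c}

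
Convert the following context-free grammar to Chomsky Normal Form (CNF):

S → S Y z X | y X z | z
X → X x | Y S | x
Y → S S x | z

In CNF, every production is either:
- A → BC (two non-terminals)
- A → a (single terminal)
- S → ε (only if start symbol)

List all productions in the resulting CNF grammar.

TZ → z; TY → y; S → z; TX → x; X → x; Y → z; S → S X0; X0 → Y X1; X1 → TZ X; S → TY X2; X2 → X TZ; X → X TX; X → Y S; Y → S X3; X3 → S TX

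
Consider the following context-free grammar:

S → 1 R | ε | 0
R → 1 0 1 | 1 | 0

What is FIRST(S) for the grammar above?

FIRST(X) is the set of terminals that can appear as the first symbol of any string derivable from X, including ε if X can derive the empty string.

We compute FIRST(S) using the standard algorithm.
FIRST(R) = {0, 1}
FIRST(S) = {0, 1, ε}
Therefore, FIRST(S) = {0, 1, ε}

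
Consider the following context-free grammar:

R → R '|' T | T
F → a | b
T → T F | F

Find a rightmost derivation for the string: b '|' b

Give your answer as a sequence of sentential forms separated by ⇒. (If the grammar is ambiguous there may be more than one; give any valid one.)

R ⇒ R '|' T ⇒ R '|' F ⇒ R '|' b ⇒ T '|' b ⇒ F '|' b ⇒ b '|' b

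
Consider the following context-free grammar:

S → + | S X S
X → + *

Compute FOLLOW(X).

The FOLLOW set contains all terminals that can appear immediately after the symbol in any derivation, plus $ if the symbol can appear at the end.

We compute FOLLOW(X) using the standard algorithm.
FOLLOW(S) starts with {$}.
FIRST(S) = {+}
FIRST(X) = {+}
FOLLOW(S) = {$, +}
FOLLOW(X) = {+}
Therefore, FOLLOW(X) = {+}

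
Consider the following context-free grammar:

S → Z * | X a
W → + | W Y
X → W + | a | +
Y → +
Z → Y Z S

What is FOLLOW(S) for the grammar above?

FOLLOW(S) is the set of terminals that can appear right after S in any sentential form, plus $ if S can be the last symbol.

We compute FOLLOW(S) using the standard algorithm.
FOLLOW(S) starts with {$}.
FIRST(S) = {+, a}
FIRST(W) = {+}
FIRST(X) = {+, a}
FIRST(Y) = {+}
FIRST(Z) = {+}
FOLLOW(S) = {$, *, +, a}
FOLLOW(W) = {+}
FOLLOW(X) = {a}
FOLLOW(Y) = {+}
FOLLOW(Z) = {*, +, a}
Therefore, FOLLOW(S) = {$, *, +, a}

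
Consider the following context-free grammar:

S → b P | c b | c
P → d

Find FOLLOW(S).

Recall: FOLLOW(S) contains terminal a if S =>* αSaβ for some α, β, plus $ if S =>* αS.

We compute FOLLOW(S) using the standard algorithm.
FOLLOW(S) starts with {$}.
FIRST(P) = {d}
FIRST(S) = {b, c}
FOLLOW(P) = {$}
FOLLOW(S) = {$}
Therefore, FOLLOW(S) = {$}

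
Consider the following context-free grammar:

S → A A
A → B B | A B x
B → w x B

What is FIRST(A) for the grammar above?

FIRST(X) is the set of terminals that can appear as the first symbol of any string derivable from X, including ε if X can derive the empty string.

We compute FIRST(A) using the standard algorithm.
FIRST(A) = {w}
FIRST(B) = {w}
FIRST(S) = {w}
Therefore, FIRST(A) = {w}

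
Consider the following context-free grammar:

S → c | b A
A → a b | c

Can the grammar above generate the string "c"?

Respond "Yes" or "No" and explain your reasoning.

Yes - a valid derivation exists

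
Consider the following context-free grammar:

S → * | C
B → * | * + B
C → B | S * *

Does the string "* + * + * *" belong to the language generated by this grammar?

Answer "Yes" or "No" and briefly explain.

No - no valid derivation exists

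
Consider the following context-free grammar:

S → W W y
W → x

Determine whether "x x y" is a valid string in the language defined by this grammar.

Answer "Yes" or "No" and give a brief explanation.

Yes - a valid derivation exists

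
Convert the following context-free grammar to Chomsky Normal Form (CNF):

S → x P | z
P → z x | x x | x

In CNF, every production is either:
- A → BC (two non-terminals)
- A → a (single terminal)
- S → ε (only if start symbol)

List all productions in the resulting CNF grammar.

TX → x; S → z; TZ → z; P → x; S → TX P; P → TZ TX; P → TX TX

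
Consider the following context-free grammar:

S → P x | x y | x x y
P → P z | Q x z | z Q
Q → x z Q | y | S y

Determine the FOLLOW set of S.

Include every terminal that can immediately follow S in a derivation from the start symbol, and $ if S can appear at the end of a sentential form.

We compute FOLLOW(S) using the standard algorithm.
FOLLOW(S) starts with {$}.
FIRST(P) = {x, y, z}
FIRST(Q) = {x, y, z}
FIRST(S) = {x, y, z}
FOLLOW(P) = {x, z}
FOLLOW(Q) = {x, z}
FOLLOW(S) = {$, y}
Therefore, FOLLOW(S) = {$, y}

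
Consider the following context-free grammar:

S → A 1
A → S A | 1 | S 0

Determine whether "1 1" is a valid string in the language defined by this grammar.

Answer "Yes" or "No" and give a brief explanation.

Yes - a valid derivation exists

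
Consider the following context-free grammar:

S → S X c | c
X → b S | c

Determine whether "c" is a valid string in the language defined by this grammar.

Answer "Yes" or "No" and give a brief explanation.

Yes - a valid derivation exists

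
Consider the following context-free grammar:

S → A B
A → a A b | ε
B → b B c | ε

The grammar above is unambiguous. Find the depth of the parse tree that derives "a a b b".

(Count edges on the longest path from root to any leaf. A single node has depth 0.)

4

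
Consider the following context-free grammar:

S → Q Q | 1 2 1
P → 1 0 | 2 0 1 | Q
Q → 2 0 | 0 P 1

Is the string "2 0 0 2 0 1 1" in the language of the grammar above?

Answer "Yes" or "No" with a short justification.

Yes - a valid derivation exists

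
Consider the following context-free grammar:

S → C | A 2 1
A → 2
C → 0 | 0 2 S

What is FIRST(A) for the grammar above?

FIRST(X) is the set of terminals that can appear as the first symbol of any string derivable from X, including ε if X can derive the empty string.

We compute FIRST(A) using the standard algorithm.
FIRST(A) = {2}
FIRST(C) = {0}
FIRST(S) = {0, 2}
Therefore, FIRST(A) = {2}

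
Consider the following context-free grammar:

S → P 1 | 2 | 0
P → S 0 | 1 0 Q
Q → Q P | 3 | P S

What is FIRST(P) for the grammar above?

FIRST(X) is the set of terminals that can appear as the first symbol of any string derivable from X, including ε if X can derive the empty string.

We compute FIRST(P) using the standard algorithm.
FIRST(P) = {0, 1, 2}
FIRST(Q) = {0, 1, 2, 3}
FIRST(S) = {0, 1, 2}
Therefore, FIRST(P) = {0, 1, 2}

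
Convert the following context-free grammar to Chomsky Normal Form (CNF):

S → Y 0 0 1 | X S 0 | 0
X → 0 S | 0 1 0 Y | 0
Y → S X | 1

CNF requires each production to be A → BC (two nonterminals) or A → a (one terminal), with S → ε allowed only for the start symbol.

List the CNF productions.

T0 → 0; T1 → 1; S → 0; X → 0; Y → 1; S → Y X0; X0 → T0 X1; X1 → T0 T1; S → X X2; X2 → S T0; X → T0 S; X → T0 X3; X3 → T1 X4; X4 → T0 Y; Y → S X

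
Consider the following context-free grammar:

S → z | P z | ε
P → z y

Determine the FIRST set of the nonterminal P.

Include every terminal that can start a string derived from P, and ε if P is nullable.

We compute FIRST(P) using the standard algorithm.
FIRST(P) = {z}
FIRST(S) = {z, ε}
Therefore, FIRST(P) = {z}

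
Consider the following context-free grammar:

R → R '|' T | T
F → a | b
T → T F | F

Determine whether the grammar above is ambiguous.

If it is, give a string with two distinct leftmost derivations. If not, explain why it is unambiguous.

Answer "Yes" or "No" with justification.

No - the grammar is unambiguous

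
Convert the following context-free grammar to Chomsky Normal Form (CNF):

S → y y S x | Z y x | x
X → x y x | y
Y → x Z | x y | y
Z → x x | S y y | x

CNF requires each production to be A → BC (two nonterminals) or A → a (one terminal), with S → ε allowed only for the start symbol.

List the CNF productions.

TY → y; TX → x; S → x; X → y; Y → y; Z → x; S → TY X0; X0 → TY X1; X1 → S TX; S → Z X2; X2 → TY TX; X → TX X3; X3 → TY TX; Y → TX Z; Y → TX TY; Z → TX TX; Z → S X4; X4 → TY TY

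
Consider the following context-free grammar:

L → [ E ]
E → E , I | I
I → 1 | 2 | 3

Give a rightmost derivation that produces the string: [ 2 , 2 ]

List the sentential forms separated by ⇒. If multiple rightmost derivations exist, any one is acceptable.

L ⇒ [ E ] ⇒ [ E , I ] ⇒ [ E , 2 ] ⇒ [ I , 2 ] ⇒ [ 2 , 2 ]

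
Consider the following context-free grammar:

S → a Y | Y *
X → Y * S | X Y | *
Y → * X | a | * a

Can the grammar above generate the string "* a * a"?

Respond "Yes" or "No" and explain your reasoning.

No - no valid derivation exists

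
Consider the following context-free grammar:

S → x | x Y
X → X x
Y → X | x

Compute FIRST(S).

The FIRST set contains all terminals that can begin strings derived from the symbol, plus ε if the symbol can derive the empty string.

We compute FIRST(S) using the standard algorithm.
FIRST(S) = {x}
FIRST(X) = {}
FIRST(Y) = {x}
Therefore, FIRST(S) = {x}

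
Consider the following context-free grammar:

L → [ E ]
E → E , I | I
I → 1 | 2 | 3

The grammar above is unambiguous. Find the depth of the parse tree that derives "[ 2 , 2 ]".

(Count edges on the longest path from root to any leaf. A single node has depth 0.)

4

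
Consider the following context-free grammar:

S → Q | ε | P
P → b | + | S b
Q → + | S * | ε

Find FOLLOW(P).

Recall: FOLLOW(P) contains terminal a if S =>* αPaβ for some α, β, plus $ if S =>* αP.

We compute FOLLOW(P) using the standard algorithm.
FOLLOW(S) starts with {$}.
FIRST(P) = {*, +, b}
FIRST(Q) = {*, +, b, ε}
FIRST(S) = {*, +, b, ε}
FOLLOW(P) = {$, *, b}
FOLLOW(Q) = {$, *, b}
FOLLOW(S) = {$, *, b}
Therefore, FOLLOW(P) = {$, *, b}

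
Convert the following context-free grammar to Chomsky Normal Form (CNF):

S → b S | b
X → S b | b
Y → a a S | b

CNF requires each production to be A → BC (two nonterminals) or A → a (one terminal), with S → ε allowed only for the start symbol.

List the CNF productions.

TB → b; S → b; X → b; TA → a; Y → b; S → TB S; X → S TB; Y → TA X0; X0 → TA S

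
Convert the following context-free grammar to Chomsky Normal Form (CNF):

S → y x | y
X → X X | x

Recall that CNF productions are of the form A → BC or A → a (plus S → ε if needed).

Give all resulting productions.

TY → y; TX → x; S → y; X → x; S → TY TX; X → X X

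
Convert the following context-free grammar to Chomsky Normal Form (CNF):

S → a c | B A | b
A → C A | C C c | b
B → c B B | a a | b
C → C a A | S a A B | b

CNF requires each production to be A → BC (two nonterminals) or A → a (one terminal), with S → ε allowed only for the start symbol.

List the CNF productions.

TA → a; TC → c; S → b; A → b; B → b; C → b; S → TA TC; S → B A; A → C A; A → C X0; X0 → C TC; B → TC X1; X1 → B B; B → TA TA; C → C X2; X2 → TA A; C → S X3; X3 → TA X4; X4 → A B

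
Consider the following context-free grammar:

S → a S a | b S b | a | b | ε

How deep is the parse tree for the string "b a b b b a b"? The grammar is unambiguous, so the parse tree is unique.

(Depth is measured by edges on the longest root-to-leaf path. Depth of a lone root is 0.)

4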